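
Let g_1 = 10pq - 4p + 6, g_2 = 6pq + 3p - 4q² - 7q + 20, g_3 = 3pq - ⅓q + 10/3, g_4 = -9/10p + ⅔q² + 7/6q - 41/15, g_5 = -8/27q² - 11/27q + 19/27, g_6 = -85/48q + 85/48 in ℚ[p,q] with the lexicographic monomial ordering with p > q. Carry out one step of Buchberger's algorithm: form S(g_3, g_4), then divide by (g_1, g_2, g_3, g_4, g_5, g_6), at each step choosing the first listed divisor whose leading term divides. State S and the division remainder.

lcm(LM(g_3), LM(g_4)) = pq.
S = (lcm/LT(g_3))·g_3 − (lcm/LT(g_4))·g_4 = 20/27q³ + 35/27q² - 85/27q + 10/9.
Reduce S modulo (g_1, g_2, g_3, g_4, g_5, g_6) in that order:
  leading term q³: subtract (-5/2q)·g_5 from 20/27q³ + 35/27q² - 85/27q + 10/9 → 5/18q² - 25/18q + 10/9
  leading term q²: subtract (-15/16)·g_5 from 5/18q² - 25/18q + 10/9 → -85/48q + 85/48
  leading term q: subtract (1)·g_6 from -85/48q + 85/48 → 0
The remainder is 0, so this S-polynomial contributes no new basis element.

S(g_3, g_4) = 20/27q³ + 35/27q² - 85/27q + 10/9; remainder on division = 0.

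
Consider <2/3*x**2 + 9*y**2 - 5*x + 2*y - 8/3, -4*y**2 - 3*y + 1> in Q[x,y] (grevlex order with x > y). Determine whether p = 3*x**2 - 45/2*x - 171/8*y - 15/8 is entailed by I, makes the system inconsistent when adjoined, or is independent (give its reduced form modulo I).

3*x**2 - 45/2*x - 171/8*y - 15/8 lies in I (it reduces to 0).

First compute the reduced Gröbner basis of I by Buchberger's algorithm.
f_1 = 2/3*x**2 + 9*y**2 - 5*x + 2*y - 8/3, LT = x**2.
f_2 = -4*y**2 - 3*y + 1, LT = y**2.

S(f_1,f_2): leading monomials are coprime, so the S-polynomial reduces to 0 (Buchberger's first criterion).
Every S-polynomial of the final basis reduces to 0, so we have a Gröbner basis.
Inter-reduce: drop elements whose leading term is divisible by another's, tail-reduce, and make monic.
Reduced Gröbner basis: {x**2 - 15/2*x - 57/8*y - 5/8, y**2 + 3/4*y - 1/4}.
Label its elements g_1 = x**2 - 15/2*x - 57/8*y - 5/8, g_2 = y**2 + 3/4*y - 1/4.

Reduce p = 3*x**2 - 45/2*x - 171/8*y - 15/8 modulo G:
  leading term x**2: subtract (3)·g_1 from 3*x**2 - 45/2*x - 171/8*y - 15/8 → 0
  normal form = 0.
Since the normal form is 0, p ∈ I.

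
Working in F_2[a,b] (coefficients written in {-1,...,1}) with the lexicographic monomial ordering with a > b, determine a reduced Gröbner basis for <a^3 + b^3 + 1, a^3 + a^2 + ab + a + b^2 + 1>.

G = {a^2 + b^7 + b^5 + b^2 + 1, ab + a + b^7 + b^5 + b^3 + 1, b^8 + b^5 + b^4 + b^3 + b^2 + b}

This is the nonlinear analogue of row-reducing a linear system.

f_1 = a^3 + b^3 + 1, LT = a^3.
f_2 = a^3 + a^2 + ab + a + b^2 + 1, LT = a^3.

S(f_1,f_2): lcm = a^3. S = a^2 + ab + a + b^3 + b^2.
  leading term a^2: no divisor's leading term divides it; move a^2 to the remainder.
  leading term ab: no divisor's leading term divides it; move ab to the remainder.
  leading term a: no divisor's leading term divides it; move a to the remainder.
  leading term b^3: no divisor's leading term divides it; move b^3 to the remainder.
  leading term b^2: no divisor's leading term divides it; move b^2 to the remainder.
  remainder a^2 + ab + a + b^3 + b^2 ≠ 0; add g_3 = a^2 + ab + a + b^3 + b^2 to the basis.

S(f_1,g_3): lcm = a^3. S = a^2b + a^2 + ab^3 + ab^2 + b^3 + 1.
  leading term a^2b: subtract (b)·g_3 from a^2b + a^2 + ab^3 + ab^2 + b^3 + 1 → a^2 + ab^3 + ab + b^4 + 1
  leading term a^2: subtract (1)·g_3 from a^2 + ab^3 + ab + b^4 + 1 → ab^3 + a + b^4 + b^3 + b^2 + 1
  leading term ab^3: no divisor's leading term divides it; move ab^3 to the remainder.
  leading term a: no divisor's leading term divides it; move a to the remainder.
  leading term b^4: no divisor's leading term divides it; move b^4 to the remainder.
  leading term b^3: no divisor's leading term divides it; move b^3 to the remainder.
  leading term b^2: no divisor's leading term divides it; move b^2 to the remainder.
  leading term 1: no divisor's leading term divides it; move 1 to the remainder.
  remainder ab^3 + a + b^4 + b^3 + b^2 + 1 ≠ 0; add g_4 = ab^3 + a + b^4 + b^3 + b^2 + 1 to the basis.

S(f_1,g_4): lcm = a^3b^3. S = a^3 + a^2b^4 + a^2b^3 + a^2b^2 + a^2 + b^6 + b^3.
  leading term a^3: subtract (1)·f_1 from a^3 + a^2b^4 + a^2b^3 + a^2b^2 + a^2 + b^6 + b^3 → a^2b^4 + a^2b^3 + a^2b^2 + a^2 + b^6 + 1
  leading term a^2b^4: subtract (b^4)·g_3 from a^2b^4 + a^2b^3 + a^2b^2 + a^2 + b^6 + 1 → a^2b^3 + a^2b^2 + a^2 + ab^5 + ab^4 + b^7 + 1
  leading term a^2b^3: subtract (b^3)·g_3 from a^2b^3 + a^2b^2 + a^2 + ab^5 + ab^4 + b^7 + 1 → a^2b^2 + a^2 + ab^5 + ab^3 + b^7 + b^6 + b^5 + 1
  leading term a^2b^2: subtract (b^2)·g_3 from a^2b^2 + a^2 + ab^5 + ab^3 + b^7 + b^6 + b^5 + 1 → a^2 + ab^5 + ab^2 + b^7 + b^6 + b^4 + 1
  leading term a^2: subtract (1)·g_3 from a^2 + ab^5 + ab^2 + b^7 + b^6 + b^4 + 1 → ab^5 + ab^2 + ab + a + b^7 + b^6 + b^4 + b^3 + b^2 + 1
  leading term ab^5: subtract (b^2)·g_4 from ab^5 + ab^2 + ab + a + b^7 + b^6 + b^4 + b^3 + b^2 + 1 → ab + a + b^7 + b^5 + b^3 + 1
  leading term ab: no divisor's leading term divides it; move ab to the remainder.
  leading term a: no divisor's leading term divides it; move a to the remainder.
  leading term b^7: no divisor's leading term divides it; move b^7 to the remainder.
  leading term b^5: no divisor's leading term divides it; move b^5 to the remainder.
  leading term b^3: no divisor's leading term divides it; move b^3 to the remainder.
  leading term 1: no divisor's leading term divides it; move 1 to the remainder.
  remainder ab + a + b^7 + b^5 + b^3 + 1 ≠ 0; add g_5 = ab + a + b^7 + b^5 + b^3 + 1 to the basis.

S(g_3,g_4): lcm = a^2b^3. S = a^2 + ab^2 + a + b^6 + b^5.
  leading term a^2: subtract (1)·g_3 from a^2 + ab^2 + a + b^6 + b^5 → ab^2 + ab + b^6 + b^5 + b^3 + b^2
  leading term ab^2: subtract (b)·g_5 from ab^2 + ab + b^6 + b^5 + b^3 + b^2 → b^8 + b^5 + b^4 + b^3 + b^2 + b
  leading term b^8: no divisor's leading term divides it; move b^8 to the remainder.
  leading term b^5: no divisor's leading term divides it; move b^5 to the remainder.
  leading term b^4: no divisor's leading term divides it; move b^4 to the remainder.
  leading term b^3: no divisor's leading term divides it; move b^3 to the remainder.
  leading term b^2: no divisor's leading term divides it; move b^2 to the remainder.
  leading term b: no divisor's leading term divides it; move b to the remainder.
  remainder b^8 + b^5 + b^4 + b^3 + b^2 + b ≠ 0; add g_6 = b^8 + b^5 + b^4 + b^3 + b^2 + b to the basis.

The other S-polynomials (S(f_2,g_3), S(f_2,g_4), S(f_1,g_5), S(f_2,g_5), S(g_3,g_5), S(g_4,g_5), S(f_1,g_6), S(f_2,g_6), S(g_3,g_6), S(g_4,g_6), S(g_5,g_6)) all reduce to 0 modulo the current basis, so we have a Gröbner basis.
Inter-reduce: drop elements whose leading term is divisible by another's, tail-reduce, and make monic.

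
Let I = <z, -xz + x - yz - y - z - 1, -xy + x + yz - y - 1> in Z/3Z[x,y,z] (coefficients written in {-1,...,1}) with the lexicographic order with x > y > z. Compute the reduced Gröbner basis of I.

f_1 = z, LT = z.
f_2 = -xz + x - yz - y - z - 1, LT = xz.
f_3 = -xy + x + yz - y - 1, LT = xy.

S(f_1,f_2): lcm = xz. S = x - yz - y - z - 1.
  reduce S modulo (f_1, f_2, f_3):
  remainder x - y - 1 ≠ 0; add g_4 = x - y - 1 to the basis.

S(f_2,f_3): lcm = xyz. S = -xy + xz + y^{2}z + y^{2} + yz^{2} + y - z.
  reduce S modulo (f_1, f_2, f_3, g_4):
  remainder y^{2} + y ≠ 0; add g_5 = y^{2} + y to the basis.

The other S-polynomials (S(f_1,f_3), S(f_1,g_4), S(f_2,g_4), S(f_3,g_4), S(f_1,g_5), S(f_2,g_5), S(f_3,g_5), S(g_4,g_5)) all reduce to 0 modulo the current basis, so we have a Gröbner basis.
Inter-reduce: drop elements whose leading term is divisible by another's, tail-reduce, and make monic.

G = {x - y - 1, y^{2} + y, z}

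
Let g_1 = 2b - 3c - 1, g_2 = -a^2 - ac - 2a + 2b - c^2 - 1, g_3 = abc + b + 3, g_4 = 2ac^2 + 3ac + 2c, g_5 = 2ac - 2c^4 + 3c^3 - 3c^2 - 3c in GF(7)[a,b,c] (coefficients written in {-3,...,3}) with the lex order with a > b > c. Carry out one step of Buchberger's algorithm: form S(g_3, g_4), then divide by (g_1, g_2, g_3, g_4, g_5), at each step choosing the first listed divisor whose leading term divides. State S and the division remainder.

S(g_3, g_4) = 2abc + 3c; remainder on division = 0.

lcm(LM(g_3), LM(g_4)) = abc^2.
S = (lcm/LT(g_3))·g_3 − (lcm/LT(g_4))·g_4 = 2abc + 3c.
Reduce S modulo (g_1, g_2, g_3, g_4, g_5) in that order:
  leading term abc: subtract (ac)·g_1 from 2abc + 3c → 3ac^2 + ac + 3c
  leading term ac^2: subtract (-2)·g_4 from 3ac^2 + ac + 3c → 0
The remainder is 0, so this S-polynomial contributes no new basis element.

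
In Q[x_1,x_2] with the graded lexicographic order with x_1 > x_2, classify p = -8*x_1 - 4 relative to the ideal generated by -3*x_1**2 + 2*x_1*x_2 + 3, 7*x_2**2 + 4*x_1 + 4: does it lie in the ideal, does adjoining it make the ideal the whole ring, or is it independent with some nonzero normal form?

First compute the reduced Gröbner basis of I by Buchberger's algorithm.
f_1 = -3*x_1**2 + 2*x_1*x_2 + 3, LT = x_1**2.
f_2 = 7*x_2**2 + 4*x_1 + 4, LT = x_2**2.

The S-polynomials (S(f_1,f_2)) all reduce to 0 modulo the current basis, so we have a Gröbner basis.
Inter-reduce: drop elements whose leading term is divisible by another's, tail-reduce, and make monic.
Reduced Gröbner basis: {x_1**2 - 2/3*x_1*x_2 - 1, x_2**2 + 4/7*x_1 + 4/7}.
Label its elements g_1 = x_1**2 - 2/3*x_1*x_2 - 1, g_2 = x_2**2 + 4/7*x_1 + 4/7.

Reduce p = -8*x_1 - 4 modulo G:
  leading term x_1: no divisor's leading term divides it; move -8*x_1 to the remainder.
  leading term 1: no divisor's leading term divides it; move -4 to the remainder.
  normal form = -8*x_1 - 4.
The normal form is nonzero, so p ∉ I. Since p minus its normal form lies in I, I + (p) = I + (r) where r = -8*x_1 - 4; decide whether this ideal is the whole ring.
Run Buchberger on G together with r (pairs among the g_i already reduce to 0 since G is a Gröbner basis):
g_1 = x_1**2 - 2/3*x_1*x_2 - 1, LT = x_1**2.
g_2 = x_2**2 + 4/7*x_1 + 4/7, LT = x_2**2.
r = -8*x_1 - 4, LT = x_1.

S(g_1,r): lcm = x_1**2. S = -2/3*x_1*x_2 - 1/2*x_1 - 1.
  reduce S modulo (g_1, g_2, r):
  remainder 1/3*x_2 - 3/4 ≠ 0; add m_4 = 1/3*x_2 - 3/4 to the basis.

S(g_2,m_4): lcm = x_2**2. S = 4/7*x_1 + 9/4*x_2 + 4/7.
  reduce S modulo (g_1, g_2, r, m_4):
  remainder 599/112 ≠ 0; add m_5 = 599/112 to the basis.

The other S-polynomials (S(g_1,g_2), S(g_2,r), S(g_1,m_4), S(r,m_4), S(g_1,m_5), S(g_2,m_5), S(r,m_5), S(m_4,m_5)) all reduce to 0 modulo the current basis, so we have a Gröbner basis.
Inter-reduce: drop elements whose leading term is divisible by another's, tail-reduce, and make monic.
Reduced Gröbner basis: {1}.
The reduced Gröbner basis of I + (p) is {1}: the ideal is the whole ring, so the enlarged system has no common solution — adjoining p is inconsistent.

Adjoining -8*x_1 - 4 makes the ideal the whole ring: the system is inconsistent.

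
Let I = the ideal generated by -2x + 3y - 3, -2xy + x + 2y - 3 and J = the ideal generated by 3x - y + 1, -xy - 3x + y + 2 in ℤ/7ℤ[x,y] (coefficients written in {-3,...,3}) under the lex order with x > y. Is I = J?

Yes, the ideals are equal.

For a fixed monomial order, each ideal has a unique reduced Gröbner basis; comparing bases decides equality.
Buchberger on the first generating set:
f_1 = -2x + 3y - 3, LT = x.
f_2 = -2xy + x + 2y - 3, LT = xy.

S(f_1,f_2): lcm = xy. S = -3x + 2y² - y + 2.
  reduce S modulo (f_1, f_2):
  remainder 2y² - 2y + 3 ≠ 0; add g_3 = 2y² - 2y + 3 to the basis.

The other S-polynomials (S(f_1,g_3), S(f_2,g_3)) all reduce to 0 modulo the current basis, so we have a Gröbner basis.
Inter-reduce: drop elements whose leading term is divisible by another's, tail-reduce, and make monic.
Reduced Gröbner basis: {x + 2y - 2, y² - y - 2}.

Buchberger on the second generating set:
h_1 = 3x - y + 1, LT = x.
h_2 = -xy - 3x + y + 2, LT = xy.

S(h_1,h_2): lcm = xy. S = -3x + 2y² - y + 2.
  reduce S modulo (h_1, h_2):
  remainder 2y² - 2y + 3 ≠ 0; add k_3 = 2y² - 2y + 3 to the basis.

The other S-polynomials (S(h_1,k_3), S(h_2,k_3)) all reduce to 0 modulo the current basis, so we have a Gröbner basis.
Inter-reduce: drop elements whose leading term is divisible by another's, tail-reduce, and make monic.
Reduced Gröbner basis: {x + 2y - 2, y² - y - 2}.

The two bases agree; hence the ideals are identical.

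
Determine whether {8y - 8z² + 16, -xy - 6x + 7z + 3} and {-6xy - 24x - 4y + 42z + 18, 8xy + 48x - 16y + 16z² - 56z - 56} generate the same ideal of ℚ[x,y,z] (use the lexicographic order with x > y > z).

For a fixed monomial order, each ideal has a unique reduced Gröbner basis; comparing bases decides equality.
Buchberger on the first generating set:
f_1 = 8y - 8z² + 16, LT = y.
f_2 = -xy - 6x + 7z + 3, LT = xy.

S(f_1,f_2): lcm = xy. S = -xz² - 4x + 7z + 3.
  leading term xz²: no divisor's leading term divides it; move -xz² to the remainder.
  leading term x: no divisor's leading term divides it; move -4x to the remainder.
  leading term z: no divisor's leading term divides it; move 7z to the remainder.
  leading term 1: no divisor's leading term divides it; move 3 to the remainder.
  remainder -xz² - 4x + 7z + 3 ≠ 0; add g_3 = -xz² - 4x + 7z + 3 to the basis.

The other S-polynomials (S(f_1,g_3), S(f_2,g_3)) all reduce to 0 modulo the current basis, so we have a Gröbner basis.
Inter-reduce: drop elements whose leading term is divisible by another's, tail-reduce, and make monic.
Reduced Gröbner basis: {xz² + 4x - 7z - 3, y - z² + 2}.

Buchberger on the second generating set:
h_1 = -6xy - 24x - 4y + 42z + 18, LT = xy.
h_2 = 8xy + 48x - 16y + 16z² - 56z - 56, LT = xy.

S(h_1,h_2): lcm = xy. S = -2x + 8/3y - 2z² + 4.
  leading term x: no divisor's leading term divides it; move -2x to the remainder.
  leading term y: no divisor's leading term divides it; move 8/3y to the remainder.
  leading term z²: no divisor's leading term divides it; move -2z² to the remainder.
  leading term 1: no divisor's leading term divides it; move 4 to the remainder.
  remainder -2x + 8/3y - 2z² + 4 ≠ 0; add k_3 = -2x + 8/3y - 2z² + 4 to the basis.

S(h_1,k_3): lcm = xy. S = 4x + 4/3y² - yz² + 8/3y - 7z - 3.
  leading term x: subtract (-2)·k_3 from 4x + 4/3y² - yz² + 8/3y - 7z - 3 → 4/3y² - yz² + 8y - 4z² - 7z + 5
  leading term y²: no divisor's leading term divides it; move 4/3y² to the remainder.
  leading term yz²: no divisor's leading term divides it; move -yz² to the remainder.
  leading term y: no divisor's leading term divides it; move 8y to the remainder.
  leading term z²: no divisor's leading term divides it; move -4z² to the remainder.
  leading term z: no divisor's leading term divides it; move -7z to the remainder.
  leading term 1: no divisor's leading term divides it; move 5 to the remainder.
  remainder 4/3y² - yz² + 8y - 4z² - 7z + 5 ≠ 0; add k_4 = 4/3y² - yz² + 8y - 4z² - 7z + 5 to the basis.

The other S-polynomials (S(h_2,k_3), S(h_1,k_4), S(h_2,k_4), S(k_3,k_4)) all reduce to 0 modulo the current basis, so we have a Gröbner basis.
Inter-reduce: drop elements whose leading term is divisible by another's, tail-reduce, and make monic.
Reduced Gröbner basis: {x - 4/3y + z² - 2, y² - ¾yz² + 6y - 3z² - 21/4z + 15/4}.

Since the reduced bases disagree, the two ideals are not the same.

No, the ideals differ.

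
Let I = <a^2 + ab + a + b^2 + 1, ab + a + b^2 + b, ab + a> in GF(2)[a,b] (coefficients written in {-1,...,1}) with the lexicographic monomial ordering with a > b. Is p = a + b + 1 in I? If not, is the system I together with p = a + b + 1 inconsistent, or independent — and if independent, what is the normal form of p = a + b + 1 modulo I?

a + b + 1 is independent of I; its normal form modulo I is a.

First compute the reduced Gröbner basis of I by Buchberger's algorithm.
f_1 = a^2 + ab + a + b^2 + 1, LT = a^2.
f_2 = ab + a + b^2 + b, LT = ab.
f_3 = ab + a, LT = ab.

S(f_1,f_2): lcm = a^2b. S = a^2 + b^3 + b.
  reduce S modulo (f_1, f_2, f_3):
  remainder b^3 + 1 ≠ 0; add h_4 = b^3 + 1 to the basis.

S(f_1,f_3): lcm = a^2b. S = a^2 + ab^2 + ab + b^3 + b.
  reduce S modulo (f_1, f_2, f_3, h_4):
  remainder b^2 + 1 ≠ 0; add h_5 = b^2 + 1 to the basis.

S(f_2,f_3): lcm = ab. S = b^2 + b.
  reduce S modulo (f_1, f_2, f_3, h_4, h_5):
  remainder b + 1 ≠ 0; add h_6 = b + 1 to the basis.

The other S-polynomials (S(f_1,h_4), S(f_2,h_4), S(f_3,h_4), S(f_1,h_5), S(f_2,h_5), S(f_3,h_5), S(h_4,h_5), S(f_1,h_6), S(f_2,h_6), S(f_3,h_6), S(h_4,h_6), S(h_5,h_6)) all reduce to 0 modulo the current basis, so we have a Gröbner basis.
Inter-reduce: drop elements whose leading term is divisible by another's, tail-reduce, and make monic.
Reduced Gröbner basis: {a^2, b + 1}.
Label its elements g_1 = a^2, g_2 = b + 1.

Reduce p = a + b + 1 modulo G:
  leading term a: no divisor's leading term divides it; move a to the remainder.
  leading term b: subtract (1)·g_2 from b + 1 → 0
  normal form = a.
The normal form is nonzero, so p ∉ I. Since p minus its normal form lies in I, I + (p) = I + (r) where r = a; decide whether this ideal is the whole ring.
Run Buchberger on G together with r (pairs among the g_i already reduce to 0 since G is a Gröbner basis):
g_1 = a^2, LT = a^2.
g_2 = b + 1, LT = b.
r = a, LT = a.

The S-polynomials (S(g_1,g_2), S(g_1,r), S(g_2,r)) all reduce to 0 modulo the current basis, so we have a Gröbner basis.
Inter-reduce: drop elements whose leading term is divisible by another's, tail-reduce, and make monic.
Reduced Gröbner basis: {a, b + 1}.
The reduced Gröbner basis of I + (p) is {a, b + 1} ≠ {1}, a proper ideal, so the enlarged system stays consistent: p is independent of I, with normal form a.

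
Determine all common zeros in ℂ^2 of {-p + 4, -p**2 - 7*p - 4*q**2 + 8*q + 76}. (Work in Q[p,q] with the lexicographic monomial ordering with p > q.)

{(4, -2), (4, 4)}

Compute a lex Gröbner basis by Buchberger's algorithm.
f_1 = -p + 4, LT = p.
f_2 = -p**2 - 7*p - 4*q**2 + 8*q + 76, LT = p**2.

S(f_1,f_2): lcm = p**2. S = -11*p - 4*q**2 + 8*q + 76.
  leading term p: subtract (11)·f_1 from -11*p - 4*q**2 + 8*q + 76 → -4*q**2 + 8*q + 32
  leading term q**2: no divisor's leading term divides it; move -4*q**2 to the remainder.
  leading term q: no divisor's leading term divides it; move 8*q to the remainder.
  leading term 1: no divisor's leading term divides it; move 32 to the remainder.
  remainder -4*q**2 + 8*q + 32 ≠ 0; add h_3 = -4*q**2 + 8*q + 32 to the basis.

The other S-polynomials (S(f_1,h_3), S(f_2,h_3)) all reduce to 0 modulo the current basis, so we have a Gröbner basis.
Inter-reduce: drop elements whose leading term is divisible by another's, tail-reduce, and make monic.
Reduced Gröbner basis: {p - 4, q**2 - 2*q - 8}.

Elimination: the polynomial q**2 - 2*q - 8 lies in the elimination ideal for q, so q ∈ {-2, 4}. For each such q, the remaining basis elements (now univariate) give the rest of the solution.
  q = -2: the earlier basis element becomes p - 4 = 0, giving p = 4 — point (4, -2).
  q = 4: the earlier basis element becomes p - 4 = 0, giving p = 4 — point (4, 4).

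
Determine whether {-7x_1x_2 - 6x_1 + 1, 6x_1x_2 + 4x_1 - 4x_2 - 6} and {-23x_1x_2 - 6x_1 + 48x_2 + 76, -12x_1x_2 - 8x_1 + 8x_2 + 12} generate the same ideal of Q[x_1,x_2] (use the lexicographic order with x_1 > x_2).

Equality of ideals is decidable: compute both reduced Gröbner bases (unique for the ordering) and check whether they agree.
Buchberger on the first generating set:
f_1 = -7x_1x_2 - 6x_1 + 1, LT = x_1x_2.
f_2 = 6x_1x_2 + 4x_1 - 4x_2 - 6, LT = x_1x_2.

S(f_1,f_2): lcm = x_1x_2. S = 4/21x_1 + 2/3x_2 + 6/7.
  leading term x_1: no divisor's leading term divides it; move 4/21x_1 to the remainder.
  leading term x_2: no divisor's leading term divides it; move 2/3x_2 to the remainder.
  leading term 1: no divisor's leading term divides it; move 6/7 to the remainder.
  remainder 4/21x_1 + 2/3x_2 + 6/7 ≠ 0; add g_3 = 4/21x_1 + 2/3x_2 + 6/7 to the basis.

S(f_1,g_3): lcm = x_1x_2. S = 6/7x_1 - 7/2x_2^2 - 9/2x_2 - 1/7.
  leading term x_1: subtract (9/2)·g_3 from 6/7x_1 - 7/2x_2^2 - 9/2x_2 - 1/7 → -7/2x_2^2 - 15/2x_2 - 4
  leading term x_2^2: no divisor's leading term divides it; move -7/2x_2^2 to the remainder.
  leading term x_2: no divisor's leading term divides it; move -15/2x_2 to the remainder.
  leading term 1: no divisor's leading term divides it; move -4 to the remainder.
  remainder -7/2x_2^2 - 15/2x_2 - 4 ≠ 0; add g_4 = -7/2x_2^2 - 15/2x_2 - 4 to the basis.

The other S-polynomials (S(f_2,g_3), S(f_1,g_4), S(f_2,g_4), S(g_3,g_4)) all reduce to 0 modulo the current basis, so we have a Gröbner basis.
Inter-reduce: drop elements whose leading term is divisible by another's, tail-reduce, and make monic.
Reduced Gröbner basis: {x_1 + 7/2x_2 + 9/2, x_2^2 + 15/7x_2 + 8/7}.

Buchberger on the second generating set:
h_1 = -23x_1x_2 - 6x_1 + 48x_2 + 76, LT = x_1x_2.
h_2 = -12x_1x_2 - 8x_1 + 8x_2 + 12, LT = x_1x_2.

S(h_1,h_2): lcm = x_1x_2. S = -28/69x_1 - 98/69x_2 - 53/23.
  leading term x_1: no divisor's leading term divides it; move -28/69x_1 to the remainder.
  leading term x_2: no divisor's leading term divides it; move -98/69x_2 to the remainder.
  leading term 1: no divisor's leading term divides it; move -53/23 to the remainder.
  remainder -28/69x_1 - 98/69x_2 - 53/23 ≠ 0; add k_3 = -28/69x_1 - 98/69x_2 - 53/23 to the basis.

S(h_1,k_3): lcm = x_1x_2. S = 6/23x_1 - 7/2x_2^2 - 5001/644x_2 - 76/23.
  leading term x_1: subtract (-9/14)·k_3 from 6/23x_1 - 7/2x_2^2 - 5001/644x_2 - 76/23 → -7/2x_2^2 - 243/28x_2 - 67/14
  leading term x_2^2: no divisor's leading term divides it; move -7/2x_2^2 to the remainder.
  leading term x_2: no divisor's leading term divides it; move -243/28x_2 to the remainder.
  leading term 1: no divisor's leading term divides it; move -67/14 to the remainder.
  remainder -7/2x_2^2 - 243/28x_2 - 67/14 ≠ 0; add k_4 = -7/2x_2^2 - 243/28x_2 - 67/14 to the basis.

The other S-polynomials (S(h_2,k_3), S(h_1,k_4), S(h_2,k_4), S(k_3,k_4)) all reduce to 0 modulo the current basis, so we have a Gröbner basis.
Inter-reduce: drop elements whose leading term is divisible by another's, tail-reduce, and make monic.
Reduced Gröbner basis: {x_1 + 7/2x_2 + 159/28, x_2^2 + 243/98x_2 + 67/49}.

These differ, so the ideals are not equal.
The choice of monomial ordering does not affect the verdict — as long as both bases are computed under the same ordering, their equality decides ideal equality.

No, the ideals differ.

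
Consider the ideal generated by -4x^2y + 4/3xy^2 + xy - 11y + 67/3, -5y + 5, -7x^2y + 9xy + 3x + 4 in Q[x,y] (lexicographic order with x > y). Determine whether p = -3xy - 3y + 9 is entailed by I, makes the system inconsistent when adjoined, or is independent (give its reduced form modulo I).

-3xy - 3y + 9 lies in I (it reduces to 0).

First compute the reduced Gröbner basis of I by Buchberger's algorithm.
f_1 = -4x^2y + 4/3xy^2 + xy - 11y + 67/3, LT = x^2y.
f_2 = -5y + 5, LT = y.
f_3 = -7x^2y + 9xy + 3x + 4, LT = x^2y.

S(f_1,f_2): lcm = x^2y. S = x^2 - 1/3xy^2 - 1/4xy + 11/4y - 67/12.
  leading term x^2: no divisor's leading term divides it; move x^2 to the remainder.
  leading term xy^2: subtract (1/15xy)·f_2 from -1/3xy^2 - 1/4xy + 11/4y - 67/12 → -7/12xy + 11/4y - 67/12
  leading term xy: subtract (7/60x)·f_2 from -7/12xy + 11/4y - 67/12 → -7/12x + 11/4y - 67/12
  leading term x: no divisor's leading term divides it; move -7/12x to the remainder.
  leading term y: subtract (-11/20)·f_2 from 11/4y - 67/12 → -17/6
  leading term 1: no divisor's leading term divides it; move -17/6 to the remainder.
  remainder x^2 - 7/12x - 17/6 ≠ 0; add h_4 = x^2 - 7/12x - 17/6 to the basis.

S(f_1,f_3): lcm = x^2y. S = -1/3xy^2 + 29/28xy + 3/7x + 11/4y - 421/84.
  leading term xy^2: subtract (1/15xy)·f_2 from -1/3xy^2 + 29/28xy + 3/7x + 11/4y - 421/84 → 59/84xy + 3/7x + 11/4y - 421/84
  leading term xy: subtract (-59/420x)·f_2 from 59/84xy + 3/7x + 11/4y - 421/84 → 95/84x + 11/4y - 421/84
  leading term x: no divisor's leading term divides it; move 95/84x to the remainder.
  leading term y: subtract (-11/20)·f_2 from 11/4y - 421/84 → -95/42
  leading term 1: no divisor's leading term divides it; move -95/42 to the remainder.
  remainder 95/84x - 95/42 ≠ 0; add h_5 = 95/84x - 95/42 to the basis.

The other S-polynomials (S(f_2,f_3), S(f_1,h_4), S(f_2,h_4), S(f_3,h_4), S(f_1,h_5), S(f_2,h_5), S(f_3,h_5), S(h_4,h_5)) all reduce to 0 modulo the current basis, so we have a Gröbner basis.
Inter-reduce: drop elements whose leading term is divisible by another's, tail-reduce, and make monic.
Reduced Gröbner basis: {x - 2, y - 1}.
Label its elements g_1 = x - 2, g_2 = y - 1.

Reduce p = -3xy - 3y + 9 modulo G:
  leading term xy: subtract (-3y)·g_1 from -3xy - 3y + 9 → -9y + 9
  leading term y: subtract (-9)·g_2 from -9y + 9 → 0
  normal form = 0.
Since the normal form is 0, p ∈ I.

The remainder on division by a Gröbner basis is unique — it is the normal form.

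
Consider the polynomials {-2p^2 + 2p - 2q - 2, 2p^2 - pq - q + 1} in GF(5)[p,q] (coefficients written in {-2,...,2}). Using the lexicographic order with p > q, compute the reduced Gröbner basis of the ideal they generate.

f_1 = -2p^2 + 2p - 2q - 2, LT = p^2.
f_2 = 2p^2 - pq - q + 1, LT = p^2.

S(f_1,f_2): lcm = p^2. S = -2pq - p - q - 2.
  leading term pq: no divisor's leading term divides it; move -2pq to the remainder.
  leading term p: no divisor's leading term divides it; move -p to the remainder.
  leading term q: no divisor's leading term divides it; move -q to the remainder.
  leading term 1: no divisor's leading term divides it; move -2 to the remainder.
  remainder -2pq - p - q - 2 ≠ 0; add g_3 = -2pq - p - q - 2 to the basis.

S(f_1,g_3): lcm = p^2q. S = 2p^2 + pq - p + q^2 + q.
  leading term p^2: subtract (-1)·f_1 from 2p^2 + pq - p + q^2 + q → pq + p + q^2 - q - 2
  leading term pq: subtract (2)·g_3 from pq + p + q^2 - q - 2 → -2p + q^2 + q + 2
  leading term p: no divisor's leading term divides it; move -2p to the remainder.
  leading term q^2: no divisor's leading term divides it; move q^2 to the remainder.
  leading term q: no divisor's leading term divides it; move q to the remainder.
  leading term 1: no divisor's leading term divides it; move 2 to the remainder.
  remainder -2p + q^2 + q + 2 ≠ 0; add g_4 = -2p + q^2 + q + 2 to the basis.

S(g_3,g_4): lcm = pq. S = -2p - 2q^3 - 2q^2 - q + 1.
  leading term p: subtract (1)·g_4 from -2p - 2q^3 - 2q^2 - q + 1 → -2q^3 + 2q^2 - 2q - 1
  leading term q^3: no divisor's leading term divides it; move -2q^3 to the remainder.
  leading term q^2: no divisor's leading term divides it; move 2q^2 to the remainder.
  leading term q: no divisor's leading term divides it; move -2q to the remainder.
  leading term 1: no divisor's leading term divides it; move -1 to the remainder.
  remainder -2q^3 + 2q^2 - 2q - 1 ≠ 0; add g_5 = -2q^3 + 2q^2 - 2q - 1 to the basis.

The other S-polynomials (S(f_2,g_3), S(f_1,g_4), S(f_2,g_4), S(f_1,g_5), S(f_2,g_5), S(g_3,g_5), S(g_4,g_5)) all reduce to 0 modulo the current basis, so we have a Gröbner basis.
Inter-reduce: drop elements whose leading term is divisible by another's, tail-reduce, and make monic.

G = {p + 2q^2 + 2q - 1, q^3 - q^2 + q - 2}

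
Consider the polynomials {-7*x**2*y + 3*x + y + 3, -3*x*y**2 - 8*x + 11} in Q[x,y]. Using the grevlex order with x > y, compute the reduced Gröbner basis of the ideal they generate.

f_1 = -7*x**2*y + 3*x + y + 3, LT = x**2*y.
f_2 = -3*x*y**2 - 8*x + 11, LT = x*y**2.

S(f_1,f_2): lcm = x**2*y**2. S = -8/3*x**2 - 3/7*x*y - 1/7*y**2 + 11/3*x - 3/7*y.
  reduce S modulo (f_1, f_2):
  remainder -8/3*x**2 - 3/7*x*y - 1/7*y**2 + 11/3*x - 3/7*y ≠ 0; add g_3 = -8/3*x**2 - 3/7*x*y - 1/7*y**2 + 11/3*x - 3/7*y to the basis.

S(f_1,g_3): lcm = x**2*y. S = -9/56*x*y**2 - 3/56*y**3 + 11/8*x*y - 9/56*y**2 - 3/7*x - 1/7*y - 3/7.
  reduce S modulo (f_1, f_2, g_3):
  remainder -3/56*y**3 + 11/8*x*y - 9/56*y**2 - 1/7*y - 57/56 ≠ 0; add g_4 = -3/56*y**3 + 11/8*x*y - 9/56*y**2 - 1/7*y - 57/56 to the basis.

The other S-polynomials (S(f_2,g_3), S(f_1,g_4), S(f_2,g_4), S(g_3,g_4)) all reduce to 0 modulo the current basis, so we have a Gröbner basis.
Inter-reduce: drop elements whose leading term is divisible by another's, tail-reduce, and make monic.

G = {x*y**2 + 8/3*x - 11/3, y**3 - 77/3*x*y + 3*y**2 + 8/3*y + 19, x**2 + 9/56*x*y + 3/56*y**2 - 11/8*x + 9/56*y}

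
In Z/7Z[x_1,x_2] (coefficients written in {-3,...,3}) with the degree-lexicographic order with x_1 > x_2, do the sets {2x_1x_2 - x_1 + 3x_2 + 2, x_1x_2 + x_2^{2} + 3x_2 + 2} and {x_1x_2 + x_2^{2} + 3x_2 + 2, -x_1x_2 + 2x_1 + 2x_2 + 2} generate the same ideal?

No, the ideals differ.

For a fixed monomial order, each ideal has a unique reduced Gröbner basis; comparing bases decides equality.
Buchberger on the first generating set:
f_1 = 2x_1x_2 - x_1 + 3x_2 + 2, LT = x_1x_2.
f_2 = x_1x_2 + x_2^{2} + 3x_2 + 2, LT = x_1x_2.

S(f_1,f_2): lcm = x_1x_2. S = -x_2^{2} + 3x_1 + 2x_2 - 1.
  leading term x_2^{2}: no divisor's leading term divides it; move -x_2^{2} to the remainder.
  leading term x_1: no divisor's leading term divides it; move 3x_1 to the remainder.
  leading term x_2: no divisor's leading term divides it; move 2x_2 to the remainder.
  leading term 1: no divisor's leading term divides it; move -1 to the remainder.
  remainder -x_2^{2} + 3x_1 + 2x_2 - 1 ≠ 0; add g_3 = -x_2^{2} + 3x_1 + 2x_2 - 1 to the basis.

S(f_1,g_3): lcm = x_1x_2^{2}. S = 3x_1^{2} - 2x_1x_2 - 2x_2^{2} - x_1 + x_2.
  leading term x_1^{2}: no divisor's leading term divides it; move 3x_1^{2} to the remainder.
  leading term x_1x_2: subtract (-1)·f_1 from -2x_1x_2 - 2x_2^{2} - x_1 + x_2 → -2x_2^{2} - 2x_1 - 3x_2 + 2
  leading term x_2^{2}: subtract (2)·g_3 from -2x_2^{2} - 2x_1 - 3x_2 + 2 → -x_1 - 3
  leading term x_1: no divisor's leading term divides it; move -x_1 to the remainder.
  leading term 1: no divisor's leading term divides it; move -3 to the remainder.
  remainder 3x_1^{2} - x_1 - 3 ≠ 0; add g_4 = 3x_1^{2} - x_1 - 3 to the basis.

The other S-polynomials (S(f_2,g_3), S(f_1,g_4), S(f_2,g_4), S(g_3,g_4)) all reduce to 0 modulo the current basis, so we have a Gröbner basis.
Inter-reduce: drop elements whose leading term is divisible by another's, tail-reduce, and make monic.
Reduced Gröbner basis: {x_1^{2} + 2x_1 - 1, x_1x_2 + 3x_1 - 2x_2 + 1, x_2^{2} - 3x_1 - 2x_2 + 1}.

Buchberger on the second generating set:
h_1 = x_1x_2 + x_2^{2} + 3x_2 + 2, LT = x_1x_2.
h_2 = -x_1x_2 + 2x_1 + 2x_2 + 2, LT = x_1x_2.

S(h_1,h_2): lcm = x_1x_2. S = x_2^{2} + 2x_1 - 2x_2 - 3.
  leading term x_2^{2}: no divisor's leading term divides it; move x_2^{2} to the remainder.
  leading term x_1: no divisor's leading term divides it; move 2x_1 to the remainder.
  leading term x_2: no divisor's leading term divides it; move -2x_2 to the remainder.
  leading term 1: no divisor's leading term divides it; move -3 to the remainder.
  remainder x_2^{2} + 2x_1 - 2x_2 - 3 ≠ 0; add k_3 = x_2^{2} + 2x_1 - 2x_2 - 3 to the basis.

S(h_1,k_3): lcm = x_1x_2^{2}. S = x_2^{3} - 2x_1^{2} + 2x_1x_2 + 3x_2^{2} + 3x_1 + 2x_2.
  leading term x_2^{3}: subtract (x_2)·k_3 from x_2^{3} - 2x_1^{2} + 2x_1x_2 + 3x_2^{2} + 3x_1 + 2x_2 → -2x_1^{2} - 2x_2^{2} + 3x_1 - 2x_2
  leading term x_1^{2}: no divisor's leading term divides it; move -2x_1^{2} to the remainder.
  leading term x_2^{2}: subtract (-2)·k_3 from -2x_2^{2} + 3x_1 - 2x_2 → x_2 + 1
  leading term x_2: no divisor's leading term divides it; move x_2 to the remainder.
  leading term 1: no divisor's leading term divides it; move 1 to the remainder.
  remainder -2x_1^{2} + x_2 + 1 ≠ 0; add k_4 = -2x_1^{2} + x_2 + 1 to the basis.

The other S-polynomials (S(h_2,k_3), S(h_1,k_4), S(h_2,k_4), S(k_3,k_4)) all reduce to 0 modulo the current basis, so we have a Gröbner basis.
Inter-reduce: drop elements whose leading term is divisible by another's, tail-reduce, and make monic.
Reduced Gröbner basis: {x_1^{2} + 3x_2 + 3, x_1x_2 - 2x_1 - 2x_2 - 2, x_2^{2} + 2x_1 - 2x_2 - 3}.

The bases are distinct; the ideals are different.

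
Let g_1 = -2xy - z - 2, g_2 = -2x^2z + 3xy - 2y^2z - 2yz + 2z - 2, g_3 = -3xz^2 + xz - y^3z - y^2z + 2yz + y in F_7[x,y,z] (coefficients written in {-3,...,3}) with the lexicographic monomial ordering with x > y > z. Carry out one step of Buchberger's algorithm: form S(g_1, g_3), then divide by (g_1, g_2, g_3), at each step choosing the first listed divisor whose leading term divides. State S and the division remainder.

S(g_1, g_3) = -2xyz + 2y^4z + 2y^3z + 3y^2z - 2y^2 - 3z^3 + z^2; remainder on division = 2y^4z + 2y^3z + 3y^2z - 2y^2 - 3z^3 + 2z^2 + 2z.

lcm(LM(g_1), LM(g_3)) = xyz^2.
S = (lcm/LT(g_1))·g_1 − (lcm/LT(g_3))·g_3 = -2xyz + 2y^4z + 2y^3z + 3y^2z - 2y^2 - 3z^3 + z^2.
Reduce S modulo (g_1, g_2, g_3) in that order:
  leading term xyz: subtract (z)·g_1 from -2xyz + 2y^4z + 2y^3z + 3y^2z - 2y^2 - 3z^3 + z^2 → 2y^4z + 2y^3z + 3y^2z - 2y^2 - 3z^3 + 2z^2 + 2z
  leading term y^4z: no divisor's leading term divides it; move 2y^4z to the remainder.
  leading term y^3z: no divisor's leading term divides it; move 2y^3z to the remainder.
  leading term y^2z: no divisor's leading term divides it; move 3y^2z to the remainder.
  leading term y^2: no divisor's leading term divides it; move -2y^2 to the remainder.
  leading term z^3: no divisor's leading term divides it; move -3z^3 to the remainder.
  leading term z^2: no divisor's leading term divides it; move 2z^2 to the remainder.
  leading term z: no divisor's leading term divides it; move 2z to the remainder.
The remainder 2y^4z + 2y^3z + 3y^2z - 2y^2 - 3z^3 + 2z^2 + 2z is nonzero, so it would be added as the next basis element.
An S-polynomial is built so that the two leading terms cancel; whether anything survives reduction is exactly the Gröbner-basis criterion.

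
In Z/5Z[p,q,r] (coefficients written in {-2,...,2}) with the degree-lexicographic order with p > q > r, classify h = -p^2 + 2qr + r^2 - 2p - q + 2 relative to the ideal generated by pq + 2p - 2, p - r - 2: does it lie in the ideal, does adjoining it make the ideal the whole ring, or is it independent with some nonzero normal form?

First compute the reduced Gröbner basis of I by Buchberger's algorithm.
f_1 = pq + 2p - 2, LT = pq.
f_2 = p - r - 2, LT = p.

S(f_1,f_2): lcm = pq. S = qr + 2p + 2q - 2.
  leading term qr: no divisor's leading term divides it; move qr to the remainder.
  leading term p: subtract (2)·f_2 from 2p + 2q - 2 → 2q + 2r + 2
  leading term q: no divisor's leading term divides it; move 2q to the remainder.
  leading term r: no divisor's leading term divides it; move 2r to the remainder.
  leading term 1: no divisor's leading term divides it; move 2 to the remainder.
  remainder qr + 2q + 2r + 2 ≠ 0; add k_3 = qr + 2q + 2r + 2 to the basis.

The other S-polynomials (S(f_1,k_3), S(f_2,k_3)) all reduce to 0 modulo the current basis, so we have a Gröbner basis.
Inter-reduce: drop elements whose leading term is divisible by another's, tail-reduce, and make monic.
Reduced Gröbner basis: {qr + 2q + 2r + 2, p - r - 2}.
Label its elements g_1 = qr + 2q + 2r + 2, g_2 = p - r - 2.

Reduce h = -p^2 + 2qr + r^2 - 2p - q + 2 modulo G:
  leading term p^2: subtract (-p)·g_2 from -p^2 + 2qr + r^2 - 2p - q + 2 → -pr + 2qr + r^2 + p - q + 2
  leading term pr: subtract (-r)·g_2 from -pr + 2qr + r^2 + p - q + 2 → 2qr + p - q - 2r + 2
  leading term qr: subtract (2)·g_1 from 2qr + p - q - 2r + 2 → p - r - 2
  leading term p: subtract (1)·g_2 from p - r - 2 → 0
  normal form = 0.
Since the normal form is 0, h ∈ I.

Ideal membership is decidable via reduction modulo a Gröbner basis.

-p^2 + 2qr + r^2 - 2p - q + 2 lies in I (it reduces to 0).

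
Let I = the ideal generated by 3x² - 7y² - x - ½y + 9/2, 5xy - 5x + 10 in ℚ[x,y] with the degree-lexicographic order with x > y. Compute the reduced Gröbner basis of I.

G = {y³ - 13/14y² + 6/7x - 5/7y + 5/14, x² - 7/3y² - ⅓x - ⅙y + 3/2, xy - x + 2}

The reduced Gröbner basis is the canonical form of the ideal for this ordering.

f_1 = 3x² - 7y² - x - ½y + 9/2, LT = x².
f_2 = 5xy - 5x + 10, LT = xy.

S(f_1,f_2): lcm = x²y. S = -7/3y³ + x² - ⅓xy - ⅙y² - 2x + 3/2y.
  leading term y³: no divisor's leading term divides it; move -7/3y³ to the remainder.
  leading term x²: subtract (⅓)·f_1 from x² - ⅓xy - ⅙y² - 2x + 3/2y → -⅓xy + 13/6y² - 5/3x + 5/3y - 3/2
  leading term xy: subtract (-1/15)·f_2 from -⅓xy + 13/6y² - 5/3x + 5/3y - 3/2 → 13/6y² - 2x + 5/3y - ⅚
  leading term y²: no divisor's leading term divides it; move 13/6y² to the remainder.
  leading term x: no divisor's leading term divides it; move -2x to the remainder.
  leading term y: no divisor's leading term divides it; move 5/3y to the remainder.
  leading term 1: no divisor's leading term divides it; move -⅚ to the remainder.
  remainder -7/3y³ + 13/6y² - 2x + 5/3y - ⅚ ≠ 0; add g_3 = -7/3y³ + 13/6y² - 2x + 5/3y - ⅚ to the basis.

S(f_1,g_3): leading monomials are coprime, so the S-polynomial reduces to 0 (Buchberger's first criterion).
S(f_2,g_3): lcm = xy³. S = -1/14xy² - 6/7x² + 5/7xy + 2y² - 5/14x.
  leading term xy²: subtract (-1/70y)·f_2 from -1/14xy² - 6/7x² + 5/7xy + 2y² - 5/14x → -6/7x² + 9/14xy + 2y² - 5/14x + 1/7y
  leading term x²: subtract (-2/7)·f_1 from -6/7x² + 9/14xy + 2y² - 5/14x + 1/7y → 9/14xy - 9/14x + 9/7
  leading term xy: subtract (9/70)·f_2 from 9/14xy - 9/14x + 9/7 → 0
  remainder 0.

Every S-polynomial of the final basis reduces to 0, so we have a Gröbner basis.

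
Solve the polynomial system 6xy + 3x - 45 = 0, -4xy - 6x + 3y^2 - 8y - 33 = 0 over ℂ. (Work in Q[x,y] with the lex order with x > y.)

Compute a lex Gröbner basis by Buchberger's algorithm.
f_1 = 6xy + 3x - 45, LT = xy.
f_2 = -4xy - 6x + 3y^2 - 8y - 33, LT = xy.

S(f_1,f_2): lcm = xy. S = -x + 3/4y^2 - 2y - 63/4.
  leading term x: no divisor's leading term divides it; move -x to the remainder.
  leading term y^2: no divisor's leading term divides it; move 3/4y^2 to the remainder.
  leading term y: no divisor's leading term divides it; move -2y to the remainder.
  leading term 1: no divisor's leading term divides it; move -63/4 to the remainder.
  remainder -x + 3/4y^2 - 2y - 63/4 ≠ 0; add h_3 = -x + 3/4y^2 - 2y - 63/4 to the basis.

S(f_1,h_3): lcm = xy. S = 1/2x + 3/4y^3 - 2y^2 - 63/4y - 15/2.
  leading term x: subtract (-1/2)·h_3 from 1/2x + 3/4y^3 - 2y^2 - 63/4y - 15/2 → 3/4y^3 - 13/8y^2 - 67/4y - 123/8
  leading term y^3: no divisor's leading term divides it; move 3/4y^3 to the remainder.
  leading term y^2: no divisor's leading term divides it; move -13/8y^2 to the remainder.
  leading term y: no divisor's leading term divides it; move -67/4y to the remainder.
  leading term 1: no divisor's leading term divides it; move -123/8 to the remainder.
  remainder 3/4y^3 - 13/8y^2 - 67/4y - 123/8 ≠ 0; add h_4 = 3/4y^3 - 13/8y^2 - 67/4y - 123/8 to the basis.

The other S-polynomials (S(f_2,h_3), S(f_1,h_4), S(f_2,h_4), S(h_3,h_4)) all reduce to 0 modulo the current basis, so we have a Gröbner basis.
Inter-reduce: drop elements whose leading term is divisible by another's, tail-reduce, and make monic.
Reduced Gröbner basis: {x - 3/4y^2 + 2y + 63/4, y^3 - 13/6y^2 - 67/3y - 41/2}.

Since the basis is lex-ordered, y^3 - 13/6y^2 - 67/3y - 41/2 is univariate in y. Its roots are {-3, 31/12 - sqrt(1945)/12, 31/12 + sqrt(1945)/12}. Back-substituting each root into the other basis elements fixes the other coordinates.
  y = -3: the earlier basis element becomes x + 3 = 0, giving x = -3 — point (-3, -3).
  y = 31/12 - sqrt(1945)/12: the earlier basis element becomes x + 185/32 + 5*sqrt(1945)/32 = 0, giving x = -5*sqrt(1945)/32 - 185/32 — point (-5*sqrt(1945)/32 - 185/32, 31/12 - sqrt(1945)/12).
  y = 31/12 + sqrt(1945)/12: the earlier basis element becomes x - 5*sqrt(1945)/32 + 185/32 = 0, giving x = -185/32 + 5*sqrt(1945)/32 — point (-185/32 + 5*sqrt(1945)/32, 31/12 + sqrt(1945)/12).
Substituting each solution back into the original system confirms all equations vanish.
Zero-dimensionality of the ideal guarantees finitely many solutions over ℂ.

{(-3, -3), (-5*sqrt(1945)/32 - 185/32, 31/12 - sqrt(1945)/12), (-185/32 + 5*sqrt(1945)/32, 31/12 + sqrt(1945)/12)}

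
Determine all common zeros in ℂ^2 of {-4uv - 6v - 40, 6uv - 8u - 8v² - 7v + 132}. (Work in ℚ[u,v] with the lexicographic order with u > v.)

Compute a lex Gröbner basis by Buchberger's algorithm.
f_1 = -4uv - 6v - 40, LT = uv.
f_2 = 6uv - 8u - 8v² - 7v + 132, LT = uv.

S(f_1,f_2): lcm = uv. S = 4/3u + 4/3v² + 8/3v - 12.
  reduce S modulo (f_1, f_2):
  remainder 4/3u + 4/3v² + 8/3v - 12 ≠ 0; add h_3 = 4/3u + 4/3v² + 8/3v - 12 to the basis.

S(f_1,h_3): lcm = uv. S = -v³ - 2v² + 21/2v + 10.
  reduce S modulo (f_1, f_2, h_3):
  remainder -v³ - 2v² + 21/2v + 10 ≠ 0; add h_4 = -v³ - 2v² + 21/2v + 10 to the basis.

The other S-polynomials (S(f_2,h_3), S(f_1,h_4), S(f_2,h_4), S(h_3,h_4)) all reduce to 0 modulo the current basis, so we have a Gröbner basis.
Inter-reduce: drop elements whose leading term is divisible by another's, tail-reduce, and make monic.
Reduced Gröbner basis: {u + v² + 2v - 9, v³ + 2v² - 21/2v - 10}.

From the last basis element, v³ + 2v² - 21/2v - 10 = 0, so v takes values in {-4, 1 - sqrt(14)/2, 1 + sqrt(14)/2}. Each choice, substituted upward through the basis, yields the corresponding point(s) of the solution set.
  v = -4: the earlier basis element becomes u - 1 = 0, giving u = 1 — point (1, -4).
  v = 1 - sqrt(14)/2: the earlier basis element becomes u - 2*sqrt(14) - 5/2 = 0, giving u = 5/2 + 2*sqrt(14) — point (5/2 + 2*sqrt(14), 1 - sqrt(14)/2).
  v = 1 + sqrt(14)/2: the earlier basis element becomes u - 5/2 + 2*sqrt(14) = 0, giving u = 5/2 - 2*sqrt(14) — point (5/2 - 2*sqrt(14), 1 + sqrt(14)/2).

{(1, -4), (5/2 + 2*sqrt(14), 1 - sqrt(14)/2), (5/2 - 2*sqrt(14), 1 + sqrt(14)/2)}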